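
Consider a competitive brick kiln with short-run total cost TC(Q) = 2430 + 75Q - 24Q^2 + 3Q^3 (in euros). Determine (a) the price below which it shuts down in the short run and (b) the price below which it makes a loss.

Shutdown price = €27; break-even price = €372

AVC = 75 - 24Q + 3Q^2; minimized at Q = 4, giving min AVC = €27. That is the shutdown price.
ATC = 2430/Q + 75 - 24Q + 3Q^2. Setting dATC/dQ = −2430/Q^2 − 24 + 6Q = 0 gives Q = 9 (since 6·9^3 − 24·9^2 = 2430).
min ATC = 2430/9 + 75 − 24·9 + 3·9^2 = €372. That is the break-even price.
Between these two prices the firm operates at a loss; above €372 it earns a profit.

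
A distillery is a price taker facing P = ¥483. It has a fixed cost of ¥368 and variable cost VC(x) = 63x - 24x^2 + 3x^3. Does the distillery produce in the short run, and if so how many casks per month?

Variable cost is VC = 63x - 24x^2 + 3x^3, so AVC = VC/x = 63 - 24x + 3x^2 and MC = dTC/dx = 63 - 48x + 9x^2.
The AVC parabola has its vertex at x = 24/6 = 4, where AVC = 63 - 24·4 + 3·4^2 = ¥15.
P = ¥483 exceeds min AVC = ¥15, so the firm stays open.
Set P = MC: 483 = 63 - 48x + 9x^2 → -420 - 48x + 9x^2 = 0. The roots are x = -14/3 and x = 10; the profit-maximizing output is on the rising part of MC, so x* = 10.
Check: AVC at x = 10 is ¥123 ≤ P, so revenue covers variable cost.
Profit = P·x − TC = 483·10 − 1598 = ¥3232.

Produce at x = 10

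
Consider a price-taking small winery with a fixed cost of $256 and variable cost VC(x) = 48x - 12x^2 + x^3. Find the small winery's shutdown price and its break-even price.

Shutdown price = $12; break-even price = $48

Shutdown price = min AVC. AVC = 48 - 12x + x^2, with vertex at x = 6 and minimum $12.
ATC = 256/x + 48 - 12x + x^2. Setting dATC/dx = −256/x^2 − 12 + 2x = 0 gives x = 8 (since 2·8^3 − 12·8^2 = 256).
min ATC = 256/8 + 48 − 12·8 + 8^2 = $48. That is the break-even price.
Between these two prices the firm operates at a loss; above $48 it earns a profit.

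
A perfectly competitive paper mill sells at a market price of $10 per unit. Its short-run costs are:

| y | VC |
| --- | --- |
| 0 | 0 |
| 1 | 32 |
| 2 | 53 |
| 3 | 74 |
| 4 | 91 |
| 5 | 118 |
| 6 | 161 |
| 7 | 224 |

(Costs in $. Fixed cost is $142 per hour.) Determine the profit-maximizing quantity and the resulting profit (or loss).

y = 0 (shut down); profit = -$142

Compute π = P·y − TC at each output: y=0: -142; y=1: -164; y=2: -175; y=3: -186; y=4: -193; y=5: -210; y=6: -243; y=7: -296.
Profit is highest at y = 0. Equivalently, the lowest AVC in the table is 91/4 ≈ $22.75 at y = 4, and P = $10 falls below it — price never covers variable cost, so the firm shuts down and loses only its fixed cost.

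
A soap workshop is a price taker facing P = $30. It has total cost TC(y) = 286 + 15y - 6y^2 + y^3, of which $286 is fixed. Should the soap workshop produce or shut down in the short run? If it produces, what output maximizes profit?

Produce at y = 5

Variable cost is VC = 15y - 6y^2 + y^3, so AVC = VC/y = 15 - 6y + y^2 and MC = dTC/dy = 15 - 12y + 3y^2.
The AVC parabola has its vertex at y = 6/2 = 3, where AVC = 15 - 6·3 + 3^2 = $6.
Because $30 ≥ $6, revenue can cover variable cost; the firm operates.
Set P = MC: 30 = 15 - 12y + 3y^2 → -15 - 12y + 3y^2 = 0. The roots are y = -1 and y = 5; the profit-maximizing output is on the rising part of MC, so y* = 5.
Check: AVC at y = 5 is $10 ≤ P, so revenue covers variable cost.
Profit = P·y − TC = 30·5 − 336 = -$186, a loss, but smaller than the $286 fixed cost the firm would lose by shutting down.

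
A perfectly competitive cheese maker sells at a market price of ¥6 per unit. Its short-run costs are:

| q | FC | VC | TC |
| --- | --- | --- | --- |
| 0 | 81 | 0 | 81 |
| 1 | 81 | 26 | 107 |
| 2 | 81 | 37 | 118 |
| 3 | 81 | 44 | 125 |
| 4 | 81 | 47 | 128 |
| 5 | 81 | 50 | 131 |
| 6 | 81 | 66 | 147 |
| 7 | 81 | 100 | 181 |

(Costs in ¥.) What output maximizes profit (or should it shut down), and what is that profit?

Profit at each row (π = 6q − TC): q=0: -81; q=1: -101; q=2: -106; q=3: -107; q=4: -104; q=5: -101; q=6: -111; q=7: -139.
Profit is highest at q = 0. Equivalently, the lowest AVC in the table is 50/5 ≈ ¥10 at q = 5, and P = ¥6 falls below it — price never covers variable cost, so the firm shuts down and loses only its fixed cost.

q = 0 (shut down); profit = -¥81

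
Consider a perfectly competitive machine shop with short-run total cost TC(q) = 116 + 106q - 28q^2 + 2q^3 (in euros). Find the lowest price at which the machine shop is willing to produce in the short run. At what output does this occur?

Short-run supply begins at min AVC. From VC = 106q - 28q^2 + 2q^3, AVC = 106 - 28q + 2q^2.
At the minimum of AVC, MC = AVC. MC = 106 - 56q + 6q^2; setting MC = AVC gives 4q^2 - 28q = 0, so q = 7. min AVC = 8.
For P < €8 the firm produces nothing.

€8 per unit, at q = 7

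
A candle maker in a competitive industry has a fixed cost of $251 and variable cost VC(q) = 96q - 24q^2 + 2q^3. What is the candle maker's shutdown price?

The firm shuts down when price falls below the minimum of average variable cost. AVC = VC/q = 96 - 24q + 2q^2.
At the minimum of AVC, MC = AVC. MC = 96 - 48q + 6q^2; setting MC = AVC gives 4q^2 - 24q = 0, so q = 6. min AVC = 24.
For P < $24 the firm produces nothing.

$24 per unit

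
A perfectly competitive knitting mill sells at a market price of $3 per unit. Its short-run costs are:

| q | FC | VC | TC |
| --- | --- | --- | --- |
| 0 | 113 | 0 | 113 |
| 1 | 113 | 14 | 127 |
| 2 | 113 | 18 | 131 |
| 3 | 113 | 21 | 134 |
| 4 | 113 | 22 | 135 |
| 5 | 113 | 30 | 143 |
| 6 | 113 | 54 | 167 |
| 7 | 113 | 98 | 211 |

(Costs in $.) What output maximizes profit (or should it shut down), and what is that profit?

Tabulate TR − TC: q=0: -113; q=1: -124; q=2: -125; q=3: -125; q=4: -123; q=5: -128; q=6: -149; q=7: -190.
Profit is highest at q = 0. Equivalently, the lowest AVC in the table is 22/4 ≈ $5.50 at q = 4, and P = $3 falls below it — price never covers variable cost, so the firm shuts down and loses only its fixed cost.

q = 0 (shut down); profit = -$113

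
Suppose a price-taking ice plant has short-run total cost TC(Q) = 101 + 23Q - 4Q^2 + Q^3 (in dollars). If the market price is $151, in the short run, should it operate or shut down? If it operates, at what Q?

Produce at Q = 8

Variable cost is VC = 23Q - 4Q^2 + Q^3, so AVC = VC/Q = 23 - 4Q + Q^2 and MC = dTC/dQ = 23 - 8Q + 3Q^2.
The AVC parabola has its vertex at Q = 4/2 = 2, where AVC = 23 - 4·2 + 2^2 = $19.
Since P = $151 ≥ min AVC = $19, price covers variable cost and the firm should produce.
Set P = MC: 151 = 23 - 8Q + 3Q^2 → -128 - 8Q + 3Q^2 = 0. The roots are Q = -16/3 and Q = 8; the profit-maximizing output is on the rising part of MC, so Q* = 8.
Check: AVC at Q = 8 is $55 ≤ P, so revenue covers variable cost.
Profit = P·Q − TC = 151·8 − 541 = $667.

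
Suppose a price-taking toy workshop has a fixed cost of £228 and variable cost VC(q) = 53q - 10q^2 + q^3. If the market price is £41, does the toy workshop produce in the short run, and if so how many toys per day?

From TC, MC = TC'(q) = 53 - 20q + 3q^2 and AVC = VC/q = 53 - 10q + q^2.
The AVC parabola has its vertex at q = 10/2 = 5, where AVC = 53 - 10·5 + 5^2 = £28.
Because £41 ≥ £28, revenue can cover variable cost; the firm operates.
Set P = MC: 41 = 53 - 20q + 3q^2 → 12 - 20q + 3q^2 = 0. The roots are q = 2/3 and q = 6; the profit-maximizing output is on the rising part of MC, so q* = 6.
Check: AVC at q = 6 is £29 ≤ P, so revenue covers variable cost.
Profit = P·q − TC = 41·6 − 402 = -£156, a loss, but smaller than the £228 fixed cost the firm would lose by shutting down.

Produce at q = 6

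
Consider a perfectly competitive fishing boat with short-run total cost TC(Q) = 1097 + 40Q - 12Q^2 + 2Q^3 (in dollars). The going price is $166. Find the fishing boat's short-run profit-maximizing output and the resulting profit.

Profit = -$313 at Q = 7

AVC = 40 - 12Q + 2Q^2 has its minimum $22 at Q = 3; price $166 clears that bar, so the firm operates.
MC = 40 - 24Q + 6Q^2. Setting P = MC and taking the root on the rising branch gives Q* = 7.
TR = 166·7 = 1162. TC = 1097 + 378 = 1475. Profit = 1162 − 1475 = -$313.
By producing, the firm covers all variable cost plus $784 of fixed cost; shutting down would lose the full $1097.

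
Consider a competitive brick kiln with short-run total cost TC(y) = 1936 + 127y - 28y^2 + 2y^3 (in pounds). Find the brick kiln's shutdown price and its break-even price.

Shutdown price = min AVC. AVC = 127 - 28y + 2y^2, with vertex at y = 7 and minimum £29.
ATC = 1936/y + 127 - 28y + 2y^2. Setting dATC/dy = −1936/y^2 − 28 + 4y = 0 gives y = 11 (since 4·11^3 − 28·11^2 = 1936).
min ATC = 1936/11 + 127 − 28·11 + 2·11^2 = £237. That is the break-even price.
For £29 ≤ P < £237 the firm produces at a loss; below £29 it shuts down.

Shutdown price = £29; break-even price = £237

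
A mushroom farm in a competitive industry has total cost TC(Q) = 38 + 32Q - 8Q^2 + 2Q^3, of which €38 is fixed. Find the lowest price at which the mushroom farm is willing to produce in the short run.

The firm shuts down when price falls below the minimum of average variable cost. AVC = VC/Q = 32 - 8Q + 2Q^2.
dAVC/dQ = -8 + 4Q = 0 gives Q = 2. min AVC = 32 - 8·2 + 2·2^2 = 24.
For P < €24 the firm produces nothing.

€24 per unit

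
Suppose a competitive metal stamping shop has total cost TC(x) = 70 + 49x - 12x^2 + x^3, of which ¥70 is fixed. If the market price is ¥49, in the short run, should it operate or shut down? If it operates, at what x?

Produce at x = 8

From TC, MC = TC'(x) = 49 - 24x + 3x^2 and AVC = VC/x = 49 - 12x + x^2.
AVC is minimized where dAVC/dx = -12 + 2x = 0, at x = 6; min AVC = 49 - 12·6 + 6^2 = ¥13.
Because ¥49 ≥ ¥13, revenue can cover variable cost; the firm operates.
P = MC gives -24x + 3x^2 = 0, with roots 0 and 8. Take the larger (rising MC): x* = 8.
Check: AVC at x = 8 is ¥17 ≤ P, so revenue covers variable cost.
Profit = P·x − TC = 49·8 − 206 = ¥186.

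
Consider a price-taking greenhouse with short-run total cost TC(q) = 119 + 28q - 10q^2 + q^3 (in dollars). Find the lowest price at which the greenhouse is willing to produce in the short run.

$3 per unit

The shutdown price is the minimum of AVC. VC = 28q - 10q^2 + q^3, so AVC = 28 - 10q + q^2.
dAVC/dq = -10 + 2q = 0 gives q = 5. min AVC = 28 - 10·5 + 5^2 = 3.
The firm shuts down for any P below $3.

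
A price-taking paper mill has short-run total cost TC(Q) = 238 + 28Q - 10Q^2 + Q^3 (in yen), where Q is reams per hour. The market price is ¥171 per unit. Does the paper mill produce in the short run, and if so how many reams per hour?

From TC, MC = TC'(Q) = 28 - 20Q + 3Q^2 and AVC = VC/Q = 28 - 10Q + Q^2.
AVC hits its minimum where MC = AVC, at Q = 5, giving min AVC = 28 - 10·5 + 5^2 = ¥3.
P = ¥171 exceeds min AVC = ¥3, so the firm stays open.
P = MC gives -143 - 20Q + 3Q^2 = 0, with roots -13/3 and 11. Take the larger (rising MC): Q* = 11.
Check: AVC at Q = 11 is ¥39 ≤ P, so revenue covers variable cost.
Profit = P·Q − TC = 171·11 − 667 = ¥1214.

Produce at Q = 11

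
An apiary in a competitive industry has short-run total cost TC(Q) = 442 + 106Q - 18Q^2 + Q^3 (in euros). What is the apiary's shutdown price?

The shutdown price is the minimum of AVC. VC = 106Q - 18Q^2 + Q^3, so AVC = 106 - 18Q + Q^2.
At the minimum of AVC, MC = AVC. MC = 106 - 36Q + 3Q^2; setting MC = AVC gives 2Q^2 - 18Q = 0, so Q = 9. min AVC = 25.
The firm shuts down for any P below €25.

€25 per unit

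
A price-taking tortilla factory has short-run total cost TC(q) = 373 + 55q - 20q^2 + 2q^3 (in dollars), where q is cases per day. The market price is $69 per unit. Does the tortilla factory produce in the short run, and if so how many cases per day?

Produce at q = 7

Strip out fixed cost: VC = 55q - 20q^2 + 2q^3. Then AVC = 55 - 20q + 2q^2 and MC = 55 - 40q + 6q^2.
AVC hits its minimum where MC = AVC, at q = 5, giving min AVC = 55 - 20·5 + 2·5^2 = $5.
P = $69 exceeds min AVC = $5, so the firm stays open.
Solving P = MC: -14 - 40q + 6q^2 = 0 ⇒ q = -1/3 or 7. On the upward-sloping branch, q* = 7.
Check: AVC at q = 7 is $13 ≤ P, so revenue covers variable cost.
Profit = P·q − TC = 69·7 − 464 = $19.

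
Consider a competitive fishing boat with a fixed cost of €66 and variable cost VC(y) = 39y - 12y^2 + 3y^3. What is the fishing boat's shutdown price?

€27 per unit

The shutdown price is the minimum of AVC. VC = 39y - 12y^2 + 3y^3, so AVC = 39 - 12y + 3y^2.
At the minimum of AVC, MC = AVC. MC = 39 - 24y + 9y^2; setting MC = AVC gives 6y^2 - 12y = 0, so y = 2. min AVC = 27.
For P < €27 the firm produces nothing.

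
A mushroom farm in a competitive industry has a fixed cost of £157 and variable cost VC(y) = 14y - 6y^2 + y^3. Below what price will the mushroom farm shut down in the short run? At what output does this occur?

The firm shuts down when price falls below the minimum of average variable cost. AVC = VC/y = 14 - 6y + y^2.
At the minimum of AVC, MC = AVC. MC = 14 - 12y + 3y^2; setting MC = AVC gives 2y^2 - 6y = 0, so y = 3. min AVC = 5.
For P < £5 the firm produces nothing.

£5 per unit, at y = 3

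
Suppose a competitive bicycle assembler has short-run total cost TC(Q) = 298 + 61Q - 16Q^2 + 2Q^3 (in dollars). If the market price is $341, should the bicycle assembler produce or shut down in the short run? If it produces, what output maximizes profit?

Produce at Q = 10

Strip out fixed cost: VC = 61Q - 16Q^2 + 2Q^3. Then AVC = 61 - 16Q + 2Q^2 and MC = 61 - 32Q + 6Q^2.
AVC hits its minimum where MC = AVC, at Q = 4, giving min AVC = 61 - 16·4 + 2·4^2 = $29.
Because $341 ≥ $29, revenue can cover variable cost; the firm operates.
P = MC gives -280 - 32Q + 6Q^2 = 0, with roots -14/3 and 10. Take the larger (rising MC): Q* = 10.
Check: AVC at Q = 10 is $101 ≤ P, so revenue covers variable cost.
Profit = P·Q − TC = 341·10 − 1308 = $2102.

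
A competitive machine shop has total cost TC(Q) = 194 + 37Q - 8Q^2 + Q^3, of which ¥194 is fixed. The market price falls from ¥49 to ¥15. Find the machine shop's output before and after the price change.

MC = 37 - 16Q + 3Q^2; the shutdown threshold is min AVC = ¥21 (at Q = 4).
With P = ¥49 above the shutdown price, P = MC gives Q = 6.
At P = ¥15 < min AVC = ¥21, price no longer covers variable cost at any output, so the firm shuts down: Q = 0.

Output falls from 6 to 0 (the firm shuts down)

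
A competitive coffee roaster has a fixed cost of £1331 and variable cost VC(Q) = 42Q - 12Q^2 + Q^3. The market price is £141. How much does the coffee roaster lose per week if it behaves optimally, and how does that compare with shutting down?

Profit = -£121 at Q = 11

AVC = 42 - 12Q + Q^2; min AVC = £6 at Q = 6. Since P = £141 ≥ min AVC, the firm produces.
MC = 42 - 24Q + 3Q^2. Setting P = MC and taking the root on the rising branch gives Q* = 11.
TR = 141·11 = 1551. TC = 1331 + 341 = 1672. Profit = 1551 − 1672 = -£121.
Shutting down would mean losing the fixed cost of £1331, so operating at a loss of £121 is better by £1210.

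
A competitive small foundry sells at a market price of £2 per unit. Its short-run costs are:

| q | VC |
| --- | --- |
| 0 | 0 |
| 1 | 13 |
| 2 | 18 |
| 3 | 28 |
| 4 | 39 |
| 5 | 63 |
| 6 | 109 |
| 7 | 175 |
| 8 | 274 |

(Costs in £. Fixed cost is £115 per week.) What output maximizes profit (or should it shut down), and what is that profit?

Compute π = P·q − TC at each output: q=0: -115; q=1: -126; q=2: -129; q=3: -137; q=4: -146; q=5: -168; q=6: -212; q=7: -276; q=8: -373.
Profit is highest at q = 0. Equivalently, the lowest AVC in the table is 18/2 ≈ £9 at q = 2, and P = £2 falls below it — price never covers variable cost, so the firm shuts down and loses only its fixed cost.

q = 0 (shut down); profit = -£115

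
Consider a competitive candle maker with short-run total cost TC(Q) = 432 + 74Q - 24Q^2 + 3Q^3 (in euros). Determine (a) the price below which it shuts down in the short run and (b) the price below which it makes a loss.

Shutdown price = €26; break-even price = €110

Shutdown price = min AVC. AVC = 74 - 24Q + 3Q^2, with vertex at Q = 4 and minimum €26.
ATC = 432/Q + 74 - 24Q + 3Q^2. Setting dATC/dQ = −432/Q^2 − 24 + 6Q = 0 gives Q = 6 (since 6·6^3 − 24·6^2 = 432).
min ATC = 432/6 + 74 − 24·6 + 3·6^2 = €110. That is the break-even price.
For €26 ≤ P < €110 the firm produces at a loss; below €26 it shuts down.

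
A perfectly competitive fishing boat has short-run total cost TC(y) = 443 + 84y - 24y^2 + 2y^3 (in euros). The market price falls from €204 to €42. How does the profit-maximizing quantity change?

Output falls from 10 to 7

AVC = 84 - 24y + 2y^2, minimized at y = 6 where min AVC = €12. MC = 84 - 48y + 6y^2.
With P = €204 above the shutdown price, P = MC gives y = 10.
At P = €42 ≥ min AVC, set P = MC: y = 7. The firm stays open but cuts output.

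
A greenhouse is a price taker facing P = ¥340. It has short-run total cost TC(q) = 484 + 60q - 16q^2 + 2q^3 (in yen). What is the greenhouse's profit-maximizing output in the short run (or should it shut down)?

Produce at q = 10

Variable cost is VC = 60q - 16q^2 + 2q^3, so AVC = VC/q = 60 - 16q + 2q^2 and MC = dTC/dq = 60 - 32q + 6q^2.
The AVC parabola has its vertex at q = 16/4 = 4, where AVC = 60 - 16·4 + 2·4^2 = ¥28.
Since P = ¥340 ≥ min AVC = ¥28, price covers variable cost and the firm should produce.
Solving P = MC: -280 - 32q + 6q^2 = 0 ⇒ q = -14/3 or 10. On the upward-sloping branch, q* = 10.
Check: AVC at q = 10 is ¥100 ≤ P, so revenue covers variable cost.
Profit = P·q − TC = 340·10 − 1484 = ¥1916.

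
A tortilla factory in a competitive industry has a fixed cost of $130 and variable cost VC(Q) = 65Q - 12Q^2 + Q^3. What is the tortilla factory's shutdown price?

$29 per unit

The shutdown price is the minimum of AVC. VC = 65Q - 12Q^2 + Q^3, so AVC = 65 - 12Q + Q^2.
At the minimum of AVC, MC = AVC. MC = 65 - 24Q + 3Q^2; setting MC = AVC gives 2Q^2 - 12Q = 0, so Q = 6. min AVC = 29.
So the shutdown price is $29.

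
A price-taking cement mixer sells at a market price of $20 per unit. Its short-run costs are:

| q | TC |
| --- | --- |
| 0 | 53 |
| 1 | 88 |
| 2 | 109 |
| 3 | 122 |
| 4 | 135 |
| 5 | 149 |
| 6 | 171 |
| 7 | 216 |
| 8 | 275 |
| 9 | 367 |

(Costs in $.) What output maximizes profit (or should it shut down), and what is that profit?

Compute π = P·q − TC at each output: q=0: -53; q=1: -68; q=2: -69; q=3: -62; q=4: -55; q=5: -49; q=6: -51; q=7: -76; q=8: -115; q=9: -187.
Profit is maximized at q = 5. AVC there is 96/5 = $19.20 ≤ P, so producing beats shutting down (which would give -$53).

q = 5; profit = -$49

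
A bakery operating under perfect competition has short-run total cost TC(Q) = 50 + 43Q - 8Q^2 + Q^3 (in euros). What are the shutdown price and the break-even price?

Shutdown price = €27; break-even price = €38

Shutdown price = min AVC. AVC = 43 - 8Q + Q^2, with vertex at Q = 4 and minimum €27.
ATC = 50/Q + 43 - 8Q + Q^2. Setting dATC/dQ = −50/Q^2 − 8 + 2Q = 0 gives Q = 5 (since 2·5^3 − 8·5^2 = 50).
min ATC = 50/5 + 43 − 8·5 + 5^2 = €38. That is the break-even price.
For €27 ≤ P < €38 the firm produces at a loss; below €27 it shuts down.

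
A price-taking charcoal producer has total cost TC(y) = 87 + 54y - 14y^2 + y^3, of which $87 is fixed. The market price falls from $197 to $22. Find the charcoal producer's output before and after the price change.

MC = 54 - 28y + 3y^2; the shutdown threshold is min AVC = $5 (at y = 7).
At P = $197 ≥ min AVC, set P = MC on the rising branch: y = 13.
At P = $22 ≥ min AVC, set P = MC: y = 8. The firm stays open but cuts output.

Output falls from 13 to 8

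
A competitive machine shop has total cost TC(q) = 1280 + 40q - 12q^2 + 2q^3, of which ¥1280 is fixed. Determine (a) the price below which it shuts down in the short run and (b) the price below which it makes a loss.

Shutdown price = ¥22; break-even price = ¥232

Shutdown price = min AVC. AVC = 40 - 12q + 2q^2, with vertex at q = 3 and minimum ¥22.
ATC = 1280/q + 40 - 12q + 2q^2. Setting dATC/dq = −1280/q^2 − 12 + 4q = 0 gives q = 8 (since 4·8^3 − 12·8^2 = 1280).
min ATC = 1280/8 + 40 − 12·8 + 2·8^2 = ¥232. That is the break-even price.
For ¥22 ≤ P < ¥232 the firm produces at a loss; below ¥22 it shuts down.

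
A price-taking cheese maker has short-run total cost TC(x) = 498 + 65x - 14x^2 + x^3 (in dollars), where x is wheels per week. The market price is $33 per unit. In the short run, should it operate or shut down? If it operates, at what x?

Produce at x = 8

Strip out fixed cost: VC = 65x - 14x^2 + x^3. Then AVC = 65 - 14x + x^2 and MC = 65 - 28x + 3x^2.
The AVC parabola has its vertex at x = 14/2 = 7, where AVC = 65 - 14·7 + 7^2 = $16.
Because $33 ≥ $16, revenue can cover variable cost; the firm operates.
P = MC gives 32 - 28x + 3x^2 = 0, with roots 4/3 and 8. Take the larger (rising MC): x* = 8.
Check: AVC at x = 8 is $17 ≤ P, so revenue covers variable cost.
Profit = P·x − TC = 33·8 − 634 = -$370, a loss, but smaller than the $498 fixed cost the firm would lose by shutting down.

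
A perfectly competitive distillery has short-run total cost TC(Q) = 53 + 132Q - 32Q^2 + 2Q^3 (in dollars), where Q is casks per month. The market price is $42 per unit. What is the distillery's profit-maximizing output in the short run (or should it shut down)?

Produce at Q = 9

Strip out fixed cost: VC = 132Q - 32Q^2 + 2Q^3. Then AVC = 132 - 32Q + 2Q^2 and MC = 132 - 64Q + 6Q^2.
AVC is minimized where dAVC/dQ = -32 + 4Q = 0, at Q = 8; min AVC = 132 - 32·8 + 2·8^2 = $4.
Because $42 ≥ $4, revenue can cover variable cost; the firm operates.
P = MC gives 90 - 64Q + 6Q^2 = 0, with roots 5/3 and 9. Take the larger (rising MC): Q* = 9.
Check: AVC at Q = 9 is $6 ≤ P, so revenue covers variable cost.
Profit = P·Q − TC = 42·9 − 107 = $271.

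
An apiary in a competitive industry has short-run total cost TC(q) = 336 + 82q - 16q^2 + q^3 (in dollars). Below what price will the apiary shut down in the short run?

$18 per unit

The shutdown price is the minimum of AVC. VC = 82q - 16q^2 + q^3, so AVC = 82 - 16q + q^2.
dAVC/dq = -16 + 2q = 0 gives q = 8. min AVC = 82 - 16·8 + 8^2 = 18.
The firm shuts down for any P below $18.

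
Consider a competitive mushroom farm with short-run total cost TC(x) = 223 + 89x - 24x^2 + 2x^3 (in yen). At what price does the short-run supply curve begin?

The shutdown price is the minimum of AVC. VC = 89x - 24x^2 + 2x^3, so AVC = 89 - 24x + 2x^2.
dAVC/dx = -24 + 4x = 0 gives x = 6. min AVC = 89 - 24·6 + 2·6^2 = 17.
So the shutdown price is ¥17.

¥17 per unit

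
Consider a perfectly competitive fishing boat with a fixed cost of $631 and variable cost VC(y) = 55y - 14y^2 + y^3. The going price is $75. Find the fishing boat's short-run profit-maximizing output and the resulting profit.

Profit = -$31 at y = 10

AVC = 55 - 14y + y^2; min AVC = $6 at y = 7. Since P = $75 ≥ min AVC, the firm produces.
With MC = 55 - 28y + 3y^2, P = MC on the upward-sloping part at y* = 10.
TR = 75·10 = 750. TC = 631 + 150 = 781. Profit = 750 − 781 = -$31.
By producing, the firm covers all variable cost plus $600 of fixed cost; shutting down would lose the full $631.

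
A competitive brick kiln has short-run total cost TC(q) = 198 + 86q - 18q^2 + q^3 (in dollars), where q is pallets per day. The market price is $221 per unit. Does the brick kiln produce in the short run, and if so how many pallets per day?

From TC, MC = TC'(q) = 86 - 36q + 3q^2 and AVC = VC/q = 86 - 18q + q^2.
AVC hits its minimum where MC = AVC, at q = 9, giving min AVC = 86 - 18·9 + 9^2 = $5.
P = $221 exceeds min AVC = $5, so the firm stays open.
Solving P = MC: -135 - 36q + 3q^2 = 0 ⇒ q = -3 or 15. On the upward-sloping branch, q* = 15.
Check: AVC at q = 15 is $41 ≤ P, so revenue covers variable cost.
Profit = P·q − TC = 221·15 − 813 = $2502.

Produce at q = 15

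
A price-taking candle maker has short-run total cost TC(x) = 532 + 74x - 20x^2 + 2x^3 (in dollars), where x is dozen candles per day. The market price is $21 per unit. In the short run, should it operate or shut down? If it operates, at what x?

Variable cost is VC = 74x - 20x^2 + 2x^3, so AVC = VC/x = 74 - 20x + 2x^2 and MC = dTC/dx = 74 - 40x + 6x^2.
The AVC parabola has its vertex at x = 20/4 = 5, where AVC = 74 - 20·5 + 2·5^2 = $24.
With P < min AVC ($21 < $24), every unit sold adds to the loss.
The firm minimizes its loss by shutting down and losing only its fixed cost of $532.

Shut down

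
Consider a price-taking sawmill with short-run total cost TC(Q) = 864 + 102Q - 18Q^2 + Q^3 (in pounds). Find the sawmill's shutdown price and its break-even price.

Shutdown price = £21; break-even price = £102

Shutdown price = min AVC. AVC = 102 - 18Q + Q^2, with vertex at Q = 9 and minimum £21.
ATC = 864/Q + 102 - 18Q + Q^2. Setting dATC/dQ = −864/Q^2 − 18 + 2Q = 0 gives Q = 12 (since 2·12^3 − 18·12^2 = 864).
min ATC = 864/12 + 102 − 18·12 + 12^2 = £102. That is the break-even price.
Between these two prices the firm operates at a loss; above £102 it earns a profit.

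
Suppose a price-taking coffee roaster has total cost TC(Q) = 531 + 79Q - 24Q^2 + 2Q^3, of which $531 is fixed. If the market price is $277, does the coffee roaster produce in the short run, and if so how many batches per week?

Produce at Q = 11

Strip out fixed cost: VC = 79Q - 24Q^2 + 2Q^3. Then AVC = 79 - 24Q + 2Q^2 and MC = 79 - 48Q + 6Q^2.
The AVC parabola has its vertex at Q = 24/4 = 6, where AVC = 79 - 24·6 + 2·6^2 = $7.
P = $277 exceeds min AVC = $7, so the firm stays open.
Set P = MC: 277 = 79 - 48Q + 6Q^2 → -198 - 48Q + 6Q^2 = 0. The roots are Q = -3 and Q = 11; the profit-maximizing output is on the rising part of MC, so Q* = 11.
Check: AVC at Q = 11 is $57 ≤ P, so revenue covers variable cost.
Profit = P·Q − TC = 277·11 − 1158 = $1889.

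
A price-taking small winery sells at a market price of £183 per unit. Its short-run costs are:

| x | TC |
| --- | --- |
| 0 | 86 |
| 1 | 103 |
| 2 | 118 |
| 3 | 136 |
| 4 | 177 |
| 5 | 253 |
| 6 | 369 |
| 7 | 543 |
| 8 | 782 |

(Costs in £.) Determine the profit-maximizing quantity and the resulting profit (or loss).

x = 7; profit = £738

Profit at each row (π = 183x − TC): x=0: -86; x=1: 80; x=2: 248; x=3: 413; x=4: 555; x=5: 662; x=6: 729; x=7: 738; x=8: 682.
Profit is maximized at x = 7. AVC there is 457/7 = £65.29 ≤ P, so producing beats shutting down (which would give -£86).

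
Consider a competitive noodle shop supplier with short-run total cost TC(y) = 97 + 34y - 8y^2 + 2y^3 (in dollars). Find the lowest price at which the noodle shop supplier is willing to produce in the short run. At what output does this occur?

The firm shuts down when price falls below the minimum of average variable cost. AVC = VC/y = 34 - 8y + 2y^2.
At the minimum of AVC, MC = AVC. MC = 34 - 16y + 6y^2; setting MC = AVC gives 4y^2 - 8y = 0, so y = 2. min AVC = 26.
The firm shuts down for any P below $26.

$26 per unit, at y = 2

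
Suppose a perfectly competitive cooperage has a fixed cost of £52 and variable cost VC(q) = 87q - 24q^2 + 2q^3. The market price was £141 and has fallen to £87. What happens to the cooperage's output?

Output falls from 9 to 8

AVC = 87 - 24q + 2q^2, minimized at q = 6 where min AVC = £15. MC = 87 - 48q + 6q^2.
At P = £141 ≥ min AVC, set P = MC on the rising branch: q = 9.
At P = £87 ≥ min AVC, set P = MC: q = 8. The firm stays open but cuts output.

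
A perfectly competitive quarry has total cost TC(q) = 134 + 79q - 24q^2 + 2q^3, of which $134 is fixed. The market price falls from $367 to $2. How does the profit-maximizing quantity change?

MC = 79 - 48q + 6q^2; the shutdown threshold is min AVC = $7 (at q = 6).
At P = $367 ≥ min AVC, set P = MC on the rising branch: q = 12.
At P = $2 < min AVC = $7, price no longer covers variable cost at any output, so the firm shuts down: q = 0.

Output falls from 12 to 0 (the firm shuts down)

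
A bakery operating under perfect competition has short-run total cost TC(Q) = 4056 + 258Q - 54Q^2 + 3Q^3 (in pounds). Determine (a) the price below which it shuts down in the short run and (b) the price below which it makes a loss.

AVC = 258 - 54Q + 3Q^2; minimized at Q = 9, giving min AVC = £15. That is the shutdown price.
ATC = 4056/Q + 258 - 54Q + 3Q^2. Setting dATC/dQ = −4056/Q^2 − 54 + 6Q = 0 gives Q = 13 (since 6·13^3 − 54·13^2 = 4056).
min ATC = 4056/13 + 258 − 54·13 + 3·13^2 = £375. That is the break-even price.
Between these two prices the firm operates at a loss; above £375 it earns a profit.

Shutdown price = £15; break-even price = £375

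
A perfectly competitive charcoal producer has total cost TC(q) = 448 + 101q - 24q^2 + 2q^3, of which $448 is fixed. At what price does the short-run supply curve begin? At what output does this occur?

The firm shuts down when price falls below the minimum of average variable cost. AVC = VC/q = 101 - 24q + 2q^2.
dAVC/dq = -24 + 4q = 0 gives q = 6. min AVC = 101 - 24·6 + 2·6^2 = 29.
So the shutdown price is $29.

$29 per unit, at q = 6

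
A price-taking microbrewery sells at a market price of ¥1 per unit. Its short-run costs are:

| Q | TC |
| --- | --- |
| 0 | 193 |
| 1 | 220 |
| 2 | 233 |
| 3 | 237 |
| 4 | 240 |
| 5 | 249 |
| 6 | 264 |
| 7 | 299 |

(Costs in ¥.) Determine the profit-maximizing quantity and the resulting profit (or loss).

Q = 0 (shut down); profit = -¥193

Profit at each row (π = 1Q − TC): Q=0: -193; Q=1: -219; Q=2: -231; Q=3: -234; Q=4: -236; Q=5: -244; Q=6: -258; Q=7: -292.
Profit is highest at Q = 0. Equivalently, the lowest AVC in the table is 56/5 ≈ ¥11.20 at Q = 5, and P = ¥1 falls below it — price never covers variable cost, so the firm shuts down and loses only its fixed cost.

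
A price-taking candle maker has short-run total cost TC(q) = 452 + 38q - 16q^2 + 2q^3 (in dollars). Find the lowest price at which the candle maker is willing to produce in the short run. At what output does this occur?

The firm shuts down when price falls below the minimum of average variable cost. AVC = VC/q = 38 - 16q + 2q^2.
At the minimum of AVC, MC = AVC. MC = 38 - 32q + 6q^2; setting MC = AVC gives 4q^2 - 16q = 0, so q = 4. min AVC = 6.
So the shutdown price is $6.

$6 per unit, at q = 4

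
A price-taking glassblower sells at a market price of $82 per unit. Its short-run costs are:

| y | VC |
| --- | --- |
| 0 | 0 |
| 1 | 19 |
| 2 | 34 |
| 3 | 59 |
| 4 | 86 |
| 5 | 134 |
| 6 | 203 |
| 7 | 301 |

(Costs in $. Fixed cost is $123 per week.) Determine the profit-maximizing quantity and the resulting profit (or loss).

Profit at each row (π = 82y − TC): y=0: -123; y=1: -60; y=2: 7; y=3: 64; y=4: 119; y=5: 153; y=6: 166; y=7: 150.
Profit is maximized at y = 6. AVC there is 203/6 = $33.83 ≤ P, so producing beats shutting down (which would give -$123).

y = 6; profit = $166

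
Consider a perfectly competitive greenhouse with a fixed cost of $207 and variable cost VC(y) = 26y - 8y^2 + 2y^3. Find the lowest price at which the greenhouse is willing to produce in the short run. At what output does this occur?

The firm shuts down when price falls below the minimum of average variable cost. AVC = VC/y = 26 - 8y + 2y^2.
At the minimum of AVC, MC = AVC. MC = 26 - 16y + 6y^2; setting MC = AVC gives 4y^2 - 8y = 0, so y = 2. min AVC = 18.
The firm shuts down for any P below $18.

$18 per unit, at y = 2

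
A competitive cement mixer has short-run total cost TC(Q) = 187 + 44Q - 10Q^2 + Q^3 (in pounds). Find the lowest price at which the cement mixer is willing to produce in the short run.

The shutdown price is the minimum of AVC. VC = 44Q - 10Q^2 + Q^3, so AVC = 44 - 10Q + Q^2.
dAVC/dQ = -10 + 2Q = 0 gives Q = 5. min AVC = 44 - 10·5 + 5^2 = 19.
So the shutdown price is £19.

£19 per unit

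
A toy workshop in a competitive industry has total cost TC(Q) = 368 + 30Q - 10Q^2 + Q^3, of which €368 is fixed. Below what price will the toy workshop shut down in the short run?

€5 per unit

Short-run supply begins at min AVC. From VC = 30Q - 10Q^2 + Q^3, AVC = 30 - 10Q + Q^2.
dAVC/dQ = -10 + 2Q = 0 gives Q = 5. min AVC = 30 - 10·5 + 5^2 = 5.
The firm shuts down for any P below €5.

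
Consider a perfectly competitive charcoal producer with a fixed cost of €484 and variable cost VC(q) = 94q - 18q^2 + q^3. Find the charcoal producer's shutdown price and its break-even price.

Shutdown price = €13; break-even price = €61

Shutdown price = min AVC. AVC = 94 - 18q + q^2, with vertex at q = 9 and minimum €13.
ATC = 484/q + 94 - 18q + q^2. Setting dATC/dq = −484/q^2 − 18 + 2q = 0 gives q = 11 (since 2·11^3 − 18·11^2 = 484).
min ATC = 484/11 + 94 − 18·11 + 11^2 = €61. That is the break-even price.
For €13 ≤ P < €61 the firm produces at a loss; below €13 it shuts down.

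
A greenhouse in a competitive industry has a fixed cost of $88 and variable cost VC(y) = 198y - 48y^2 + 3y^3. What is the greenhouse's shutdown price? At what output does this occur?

$6 per unit, at y = 8

Short-run supply begins at min AVC. From VC = 198y - 48y^2 + 3y^3, AVC = 198 - 48y + 3y^2.
At the minimum of AVC, MC = AVC. MC = 198 - 96y + 9y^2; setting MC = AVC gives 6y^2 - 48y = 0, so y = 8. min AVC = 6.
For P < $6 the firm produces nothing.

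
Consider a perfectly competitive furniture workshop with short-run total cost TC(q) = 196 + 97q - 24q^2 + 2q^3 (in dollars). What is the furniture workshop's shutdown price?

The firm shuts down when price falls below the minimum of average variable cost. AVC = VC/q = 97 - 24q + 2q^2.
At the minimum of AVC, MC = AVC. MC = 97 - 48q + 6q^2; setting MC = AVC gives 4q^2 - 24q = 0, so q = 6. min AVC = 25.
For P < $25 the firm produces nothing.

$25 per unit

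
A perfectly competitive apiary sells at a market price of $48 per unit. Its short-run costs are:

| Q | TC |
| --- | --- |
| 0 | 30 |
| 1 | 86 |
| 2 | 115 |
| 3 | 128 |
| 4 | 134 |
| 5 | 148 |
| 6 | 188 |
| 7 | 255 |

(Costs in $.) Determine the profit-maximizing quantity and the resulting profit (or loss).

Compute π = P·Q − TC at each output: Q=0: -30; Q=1: -38; Q=2: -19; Q=3: 16; Q=4: 58; Q=5: 92; Q=6: 100; Q=7: 81.
Profit is maximized at Q = 6. AVC there is 158/6 = $26.33 ≤ P, so producing beats shutting down (which would give -$30).

Q = 6; profit = $100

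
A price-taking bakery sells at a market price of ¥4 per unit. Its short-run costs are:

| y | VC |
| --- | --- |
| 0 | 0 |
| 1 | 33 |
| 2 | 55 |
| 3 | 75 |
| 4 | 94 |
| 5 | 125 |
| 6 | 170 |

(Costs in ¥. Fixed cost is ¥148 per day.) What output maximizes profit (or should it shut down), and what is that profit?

y = 0 (shut down); profit = -¥148

Compute π = P·y − TC at each output: y=0: -148; y=1: -177; y=2: -195; y=3: -211; y=4: -226; y=5: -253; y=6: -294.
Profit is highest at y = 0. Equivalently, the lowest AVC in the table is 94/4 ≈ ¥23.50 at y = 4, and P = ¥4 falls below it — price never covers variable cost, so the firm shuts down and loses only its fixed cost.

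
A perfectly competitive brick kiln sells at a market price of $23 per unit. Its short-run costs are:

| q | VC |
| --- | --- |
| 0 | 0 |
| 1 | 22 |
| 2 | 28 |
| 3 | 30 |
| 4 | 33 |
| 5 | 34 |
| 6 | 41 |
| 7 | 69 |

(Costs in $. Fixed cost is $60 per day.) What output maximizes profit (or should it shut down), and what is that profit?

q = 6; profit = $37

Profit at each row (π = 23q − TC): q=0: -60; q=1: -59; q=2: -42; q=3: -21; q=4: -1; q=5: 21; q=6: 37; q=7: 32.
Profit is maximized at q = 6. AVC there is 41/6 = $6.83 ≤ P, so producing beats shutting down (which would give -$60).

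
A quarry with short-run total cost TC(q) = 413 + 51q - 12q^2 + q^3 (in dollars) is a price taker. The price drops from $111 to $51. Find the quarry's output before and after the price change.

AVC = 51 - 12q + q^2, minimized at q = 6 where min AVC = $15. MC = 51 - 24q + 3q^2.
With P = $111 above the shutdown price, P = MC gives q = 10.
At P = $51 ≥ min AVC, set P = MC: q = 8. The firm stays open but cuts output.

Output falls from 10 to 8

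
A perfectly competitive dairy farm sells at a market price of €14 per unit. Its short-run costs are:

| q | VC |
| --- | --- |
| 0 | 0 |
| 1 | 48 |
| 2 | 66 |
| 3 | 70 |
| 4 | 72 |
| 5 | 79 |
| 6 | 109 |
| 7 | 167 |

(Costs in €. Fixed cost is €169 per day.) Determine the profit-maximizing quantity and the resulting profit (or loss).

Profit at each row (π = 14q − TC): q=0: -169; q=1: -203; q=2: -207; q=3: -197; q=4: -185; q=5: -178; q=6: -194; q=7: -238.
Profit is highest at q = 0. Equivalently, the lowest AVC in the table is 79/5 ≈ €15.80 at q = 5, and P = €14 falls below it — price never covers variable cost, so the firm shuts down and loses only its fixed cost.

q = 0 (shut down); profit = -€169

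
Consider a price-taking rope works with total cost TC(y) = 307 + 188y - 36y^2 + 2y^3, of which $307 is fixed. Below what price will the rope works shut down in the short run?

$26 per unit

Short-run supply begins at min AVC. From VC = 188y - 36y^2 + 2y^3, AVC = 188 - 36y + 2y^2.
dAVC/dy = -36 + 4y = 0 gives y = 9. min AVC = 188 - 36·9 + 2·9^2 = 26.
For P < $26 the firm produces nothing.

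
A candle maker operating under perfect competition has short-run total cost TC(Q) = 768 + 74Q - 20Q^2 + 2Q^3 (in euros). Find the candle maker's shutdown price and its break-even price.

Shutdown price = €24; break-even price = €138

Shutdown price = min AVC. AVC = 74 - 20Q + 2Q^2, with vertex at Q = 5 and minimum €24.
ATC = 768/Q + 74 - 20Q + 2Q^2. Setting dATC/dQ = −768/Q^2 − 20 + 4Q = 0 gives Q = 8 (since 4·8^3 − 20·8^2 = 768).
min ATC = 768/8 + 74 − 20·8 + 2·8^2 = €138. That is the break-even price.
Between these two prices the firm operates at a loss; above €138 it earns a profit.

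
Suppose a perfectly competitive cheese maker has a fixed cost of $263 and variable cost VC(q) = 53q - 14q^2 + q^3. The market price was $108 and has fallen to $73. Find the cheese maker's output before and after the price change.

AVC = 53 - 14q + q^2, minimized at q = 7 where min AVC = $4. MC = 53 - 28q + 3q^2.
With P = $108 above the shutdown price, P = MC gives q = 11.
At P = $73 ≥ min AVC, set P = MC: q = 10. The firm stays open but cuts output.

Output falls from 11 to 10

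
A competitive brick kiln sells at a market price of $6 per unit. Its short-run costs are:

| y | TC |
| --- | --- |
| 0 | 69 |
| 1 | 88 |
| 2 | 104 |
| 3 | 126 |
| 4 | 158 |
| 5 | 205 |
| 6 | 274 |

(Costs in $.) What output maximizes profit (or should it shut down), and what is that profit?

Profit at each row (π = 6y − TC): y=0: -69; y=1: -82; y=2: -92; y=3: -108; y=4: -134; y=5: -175; y=6: -238.
Profit is highest at y = 0. Equivalently, the lowest AVC in the table is 35/2 ≈ $17.50 at y = 2, and P = $6 falls below it — price never covers variable cost, so the firm shuts down and loses only its fixed cost.

y = 0 (shut down); profit = -$69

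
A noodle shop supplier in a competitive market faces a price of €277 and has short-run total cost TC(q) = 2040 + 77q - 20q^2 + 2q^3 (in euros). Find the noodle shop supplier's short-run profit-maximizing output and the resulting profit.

AVC = 77 - 20q + 2q^2 has its minimum €27 at q = 5; price €277 clears that bar, so the firm operates.
MC = 77 - 40q + 6q^2. Setting P = MC and taking the root on the rising branch gives q* = 10.
TR = 277·10 = 2770. TC = 2040 + 770 = 2810. Profit = 2770 − 2810 = -€40.
That loss of €40 beats the €2040 the firm would lose by shutting down; producing recovers €2000 of fixed cost.

Profit = -€40 at q = 10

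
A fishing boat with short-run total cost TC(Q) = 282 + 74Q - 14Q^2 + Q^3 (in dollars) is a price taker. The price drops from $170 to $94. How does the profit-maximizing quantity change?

Output falls from 12 to 10

AVC = 74 - 14Q + Q^2, minimized at Q = 7 where min AVC = $25. MC = 74 - 28Q + 3Q^2.
With P = $170 above the shutdown price, P = MC gives Q = 12.
At P = $94 ≥ min AVC, set P = MC: Q = 10. The firm stays open but cuts output.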